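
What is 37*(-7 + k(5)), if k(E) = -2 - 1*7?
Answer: -592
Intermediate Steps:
k(E) = -9 (k(E) = -2 - 7 = -9)
37*(-7 + k(5)) = 37*(-7 - 9) = 37*(-16) = -592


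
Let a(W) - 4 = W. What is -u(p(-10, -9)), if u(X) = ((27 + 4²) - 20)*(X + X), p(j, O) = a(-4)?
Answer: 0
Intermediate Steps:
a(W) = 4 + W
p(j, O) = 0 (p(j, O) = 4 - 4 = 0)
u(X) = 46*X (u(X) = ((27 + 16) - 20)*(2*X) = (43 - 20)*(2*X) = 23*(2*X) = 46*X)
-u(p(-10, -9)) = -46*0 = -1*0 = 0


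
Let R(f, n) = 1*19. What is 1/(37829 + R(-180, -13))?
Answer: 1/37848 ≈ 2.6421e-5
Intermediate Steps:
R(f, n) = 19
1/(37829 + R(-180, -13)) = 1/(37829 + 19) = 1/37848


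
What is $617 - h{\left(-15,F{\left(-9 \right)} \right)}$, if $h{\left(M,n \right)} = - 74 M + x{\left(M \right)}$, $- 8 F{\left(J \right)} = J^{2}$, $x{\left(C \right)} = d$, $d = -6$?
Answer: $-487$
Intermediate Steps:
$x{\left(C \right)} = -6$
$F{\left(J \right)} = - \frac{J^{2}}{8}$
$h{\left(M,n \right)} = -6 - 74 M$ ($h{\left(M,n \right)} = - 74 M - 6 = -6 - 74 M$)
$617 - h{\left(-15,F{\left(-9 \right)} \right)} = 617 - \left(-6 - -1110\right) = 617 - \left(-6 + 1110\right) = 617 - 1104 = -487$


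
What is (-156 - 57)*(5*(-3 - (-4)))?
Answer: -1065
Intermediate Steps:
(-156 - 57)*(5*(-3 - (-4))) = -1065*(-3 - 1*(-4)) = -1065*(-3 + 4) = -1065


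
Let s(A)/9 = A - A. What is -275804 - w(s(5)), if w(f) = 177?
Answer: -275981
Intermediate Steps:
s(A) = 0 (s(A) = 9*(A - A) = 9*0 = 0)
-275804 - w(s(5)) = -275804 - 1*177 = -275804 - 177 = -275981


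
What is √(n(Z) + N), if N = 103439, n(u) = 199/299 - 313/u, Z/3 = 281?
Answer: √6571780882733001/252057 ≈ 321.62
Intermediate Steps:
Z = 843 (Z = 3*281 = 843)
n(u) = 199/299 - 313/u (n(u) = 199*(1/299) - 313/u = 199/299 - 313/u)
√(n(Z) + N) = √((199/299 - 313/843) + 103439) = √(74170/252057 + 103439) = √(26072598193/252057) = √6571780882733001/252057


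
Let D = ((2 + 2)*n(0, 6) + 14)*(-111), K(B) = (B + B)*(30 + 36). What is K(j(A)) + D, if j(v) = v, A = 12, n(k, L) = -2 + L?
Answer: -1746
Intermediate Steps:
K(B) = 132*B (K(B) = (2*B)*66 = 132*B)
D = -3330 (D = ((2 + 2)*(-2 + 6) + 14)*(-111) = (4*4 + 14)*(-111) = (16 + 14)*(-111) = 30*(-111) = -3330)
K(j(A)) + D = 132*12 - 3330 = 1584 - 3330 = -1746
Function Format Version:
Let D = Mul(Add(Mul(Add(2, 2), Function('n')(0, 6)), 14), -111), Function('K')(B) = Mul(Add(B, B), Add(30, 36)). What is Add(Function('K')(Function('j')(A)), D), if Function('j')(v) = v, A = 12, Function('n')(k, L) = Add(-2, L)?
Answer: -1746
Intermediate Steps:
Function('K')(B) = Mul(132, B) (Function('K')(B) = Mul(Mul(2, B), 66) = Mul(132, B))
D = -3330 (D = Mul(Add(Mul(Add(2, 2), Add(-2, 6)), 14), -111) = Mul(Add(Mul(4, 4), 14), -111) = Mul(Add(16, 14), -111) = Mul(30, -111) = -3330)
Add(Function('K')(Function('j')(A)), D) = Add(Mul(132, 12), -3330) = Add(1584, -3330) = -1746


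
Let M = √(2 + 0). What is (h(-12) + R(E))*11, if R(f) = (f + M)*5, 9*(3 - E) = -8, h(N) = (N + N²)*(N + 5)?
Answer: -89551/9 + 55*√2 ≈ -9872.3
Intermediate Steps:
M = √2 ≈ 1.4142
h(N) = (5 + N)*(N + N²) (h(N) = (N + N²)*(5 + N) = (5 + N)*(N + N²))
E = 35/9 (E = 3 - ⅑*(-8) = 3 + 8/9 = 35/9 ≈ 3.8889)
R(f) = 5*f + 5*√2 (R(f) = (f + √2)*5 = 5*f + 5*√2)
(h(-12) + R(E))*11 = (-12*(5 + (-12)² + 6*(-12)) + (5*(35/9) + 5*√2))*11 = (-12*(5 + 144 - 72) + (175/9 + 5*√2))*11 = (-12*77 + (175/9 + 5*√2))*11 = (-924 + (175/9 + 5*√2))*11 = (-8141/9 + 5*√2)*11 = -89551/9 + 55*√2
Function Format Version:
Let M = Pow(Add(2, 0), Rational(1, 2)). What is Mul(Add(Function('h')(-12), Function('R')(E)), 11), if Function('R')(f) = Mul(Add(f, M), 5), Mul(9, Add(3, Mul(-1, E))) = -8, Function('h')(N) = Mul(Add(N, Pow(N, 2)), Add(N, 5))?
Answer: Add(Rational(-89551, 9), Mul(55, Pow(2, Rational(1, 2)))) ≈ -9872.3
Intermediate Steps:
M = Pow(2, Rational(1, 2)) ≈ 1.4142
Function('h')(N) = Mul(Add(5, N), Add(N, Pow(N, 2))) (Function('h')(N) = Mul(Add(N, Pow(N, 2)), Add(5, N)) = Mul(Add(5, N), Add(N, Pow(N, 2))))
E = Rational(35, 9) (E = Add(3, Mul(Rational(-1, 9), -8)) = Add(3, Rational(8, 9)) = Rational(35, 9) ≈ 3.8889)
Function('R')(f) = Add(Mul(5, f), Mul(5, Pow(2, Rational(1, 2)))) (Function('R')(f) = Mul(Add(f, Pow(2, Rational(1, 2))), 5) = Add(Mul(5, f), Mul(5, Pow(2, Rational(1, 2)))))
Mul(Add(Function('h')(-12), Function('R')(E)), 11) = Mul(Add(Mul(-12, Add(5, Pow(-12, 2), Mul(6, -12))), Add(Mul(5, Rational(35, 9)), Mul(5, Pow(2, Rational(1, 2))))), 11) = Mul(Add(Mul(-12, Add(5, 144, -72)), Add(Rational(175, 9), Mul(5, Pow(2, Rational(1, 2))))), 11) = Mul(Add(Mul(-12, 77), Add(Rational(175, 9), Mul(5, Pow(2, Rational(1, 2))))), 11) = Mul(Add(-924, Add(Rational(175, 9), Mul(5, Pow(2, Rational(1, 2))))), 11) = Mul(Add(Rational(-8141, 9), Mul(5, Pow(2, Rational(1, 2)))), 11) = Add(Rational(-89551, 9), Mul(55, Pow(2, Rational(1, 2))))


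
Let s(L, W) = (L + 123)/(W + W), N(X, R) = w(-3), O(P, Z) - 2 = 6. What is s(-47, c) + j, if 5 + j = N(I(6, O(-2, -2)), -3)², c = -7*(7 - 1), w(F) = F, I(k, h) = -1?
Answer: 65/21 ≈ 3.0952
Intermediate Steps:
O(P, Z) = 8 (O(P, Z) = 2 + 6 = 8)
N(X, R) = -3
c = -42 (c = -7*6 = -42)
s(L, W) = (123 + L)/(2*W) (s(L, W) = (123 + L)/((2*W)) = (123 + L)*(1/(2*W)) = (123 + L)/(2*W))
j = 4 (j = -5 + (-3)² = -5 + 9 = 4)
s(-47, c) + j = (½)*(123 - 47)/(-42) + 4 = (½)*(-1/42)*76 + 4 = -19/21 + 4 = 65/21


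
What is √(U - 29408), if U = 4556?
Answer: 2*I*√6213 ≈ 157.65*I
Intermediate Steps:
√(U - 29408) = √(4556 - 29408) = √(-24852) = 2*I*√6213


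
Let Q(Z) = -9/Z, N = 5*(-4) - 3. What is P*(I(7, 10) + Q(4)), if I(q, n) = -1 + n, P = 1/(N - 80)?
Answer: -27/412 ≈ -0.065534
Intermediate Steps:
N = -23 (N = -20 - 3 = -23)
P = -1/103 (P = 1/(-23 - 80) = 1/(-103) = -1/103 ≈ -0.0097087)
P*(I(7, 10) + Q(4)) = -((-1 + 10) - 9/4)/103 = -(9 - 9*1/4)/103 = -(9 - 9/4)/103 = -1/103*27/4 = -27/412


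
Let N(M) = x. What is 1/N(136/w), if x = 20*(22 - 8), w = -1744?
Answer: 1/280 ≈ 0.0035714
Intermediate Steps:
x = 280 (x = 20*14 = 280)
N(M) = 280
1/N(136/w) = 1/280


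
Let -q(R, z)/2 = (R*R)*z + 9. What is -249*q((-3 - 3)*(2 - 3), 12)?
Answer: 219618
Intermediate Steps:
q(R, z) = -18 - 2*z*R² (q(R, z) = -2*((R*R)*z + 9) = -2*(R²*z + 9) = -2*(z*R² + 9) = -2*(9 + z*R²) = -18 - 2*z*R²)
-249*q((-3 - 3)*(2 - 3), 12) = -249*(-18 - 2*12*((-3 - 3)*(2 - 3))²) = -249*(-18 - 2*12*(-6*(-1))²) = -249*(-18 - 2*12*6²) = -249*(-18 - 2*12*36) = -249*(-18 - 864) = -249*(-882) = 219618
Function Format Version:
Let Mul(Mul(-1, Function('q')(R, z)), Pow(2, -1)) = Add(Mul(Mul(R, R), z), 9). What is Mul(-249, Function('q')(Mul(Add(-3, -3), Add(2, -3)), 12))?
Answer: 219618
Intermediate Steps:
Function('q')(R, z) = Add(-18, Mul(-2, z, Pow(R, 2))) (Function('q')(R, z) = Mul(-2, Add(Mul(Mul(R, R), z), 9)) = Mul(-2, Add(Mul(Pow(R, 2), z), 9)) = Mul(-2, Add(Mul(z, Pow(R, 2)), 9)) = Mul(-2, Add(9, Mul(z, Pow(R, 2)))) = Add(-18, Mul(-2, z, Pow(R, 2))))
Mul(-249, Function('q')(Mul(Add(-3, -3), Add(2, -3)), 12)) = Mul(-249, Add(-18, Mul(-2, 12, Pow(Mul(Add(-3, -3), Add(2, -3)), 2)))) = Mul(-249, Add(-18, Mul(-2, 12, Pow(Mul(-6, -1), 2)))) = Mul(-249, Add(-18, Mul(-2, 12, Pow(6, 2)))) = Mul(-249, Add(-18, Mul(-2, 12, 36))) = Mul(-249, Add(-18, -864)) = Mul(-249, -882) = 219618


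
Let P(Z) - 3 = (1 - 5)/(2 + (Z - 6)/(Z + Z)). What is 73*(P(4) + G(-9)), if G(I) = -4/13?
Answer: 2701/91 ≈ 29.681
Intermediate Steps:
G(I) = -4/13 (G(I) = -4*1/13 = -4/13)
P(Z) = 3 - 4/(2 + (-6 + Z)/(2*Z)) (P(Z) = 3 + (1 - 5)/(2 + (Z - 6)/(Z + Z)) = 3 - 4/(2 + (-6 + Z)/((2*Z))) = 3 - 4/(2 + (-6 + Z)*(1/(2*Z))) = 3 - 4/(2 + (-6 + Z)/(2*Z)))
73*(P(4) + G(-9)) = 73*((-18 + 7*4)/(-6 + 5*4) - 4/13) = 73*((-18 + 28)/(-6 + 20) - 4/13) = 73*(10/14 - 4/13) = 73*((1/14)*10 - 4/13) = 73*(5/7 - 4/13) = 73*(37/91) = 2701/91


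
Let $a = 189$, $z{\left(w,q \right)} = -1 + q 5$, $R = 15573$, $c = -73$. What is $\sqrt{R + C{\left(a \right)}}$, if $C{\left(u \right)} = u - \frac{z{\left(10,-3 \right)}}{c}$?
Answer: $\frac{\sqrt{83994530}}{73} \approx 125.55$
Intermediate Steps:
$z{\left(w,q \right)} = -1 + 5 q$
$C{\left(u \right)} = - \frac{16}{73} + u$ ($C{\left(u \right)} = u - \frac{-1 + 5 \left(-3\right)}{-73} = u - \left(-1 - 15\right) \left(- \frac{1}{73}\right) = u - \left(-16\right) \left(- \frac{1}{73}\right) = u - \frac{16}{73} = - \frac{16}{73} + u$)
$\sqrt{R + C{\left(a \right)}} = \sqrt{15573 + \left(- \frac{16}{73} + 189\right)} = \sqrt{15573 + \frac{13781}{73}} = \sqrt{\frac{1150610}{73}} = \frac{\sqrt{83994530}}{73}$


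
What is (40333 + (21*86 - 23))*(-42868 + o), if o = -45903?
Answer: -3738679436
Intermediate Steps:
(40333 + (21*86 - 23))*(-42868 + o) = (40333 + (21*86 - 23))*(-42868 - 45903) = (40333 + (1806 - 23))*(-88771) = (40333 + 1783)*(-88771) = 42116*(-88771) = -3738679436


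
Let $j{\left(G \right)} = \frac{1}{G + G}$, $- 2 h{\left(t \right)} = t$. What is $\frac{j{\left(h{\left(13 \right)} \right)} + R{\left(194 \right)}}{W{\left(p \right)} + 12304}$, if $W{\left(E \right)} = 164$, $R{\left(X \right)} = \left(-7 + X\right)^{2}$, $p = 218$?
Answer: $\frac{37883}{13507} \approx 2.8047$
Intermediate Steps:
$h{\left(t \right)} = - \frac{t}{2}$
$j{\left(G \right)} = \frac{1}{2 G}$
$\frac{j{\left(h{\left(13 \right)} \right)} + R{\left(194 \right)}}{W{\left(p \right)} + 12304} = \frac{\frac{1}{2 \left(\left(- \frac{1}{2}\right) 13\right)} + \left(-7 + 194\right)^{2}}{164 + 12304} = \frac{\frac{1}{2 \left(- \frac{13}{2}\right)} + 187^{2}}{12468} = \left(\frac{1}{2} \left(- \frac{2}{13}\right) + 34969\right) \frac{1}{12468} = \left(- \frac{1}{13} + 34969\right) \frac{1}{12468} = \frac{454596}{13} \cdot \frac{1}{12468} = \frac{37883}{13507}$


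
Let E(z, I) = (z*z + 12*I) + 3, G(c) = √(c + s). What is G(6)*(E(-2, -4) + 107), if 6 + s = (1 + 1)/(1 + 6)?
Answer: 66*√14/7 ≈ 35.279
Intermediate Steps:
s = -40/7 (s = -6 + (1 + 1)/(1 + 6) = -6 + 2/7 = -40/7 ≈ -5.7143)
G(c) = √(-40/7 + c) (G(c) = √(c - 40/7) = √(-40/7 + c))
E(z, I) = 3 + z² + 12*I (E(z, I) = (z² + 12*I) + 3 = 3 + z² + 12*I)
G(6)*(E(-2, -4) + 107) = (√(-280 + 49*6)/7)*((3 + (-2)² + 12*(-4)) + 107) = (√(-280 + 294)/7)*((3 + 4 - 48) + 107) = (√14/7)*(-41 + 107) = (√14/7)*66 = 66*√14/7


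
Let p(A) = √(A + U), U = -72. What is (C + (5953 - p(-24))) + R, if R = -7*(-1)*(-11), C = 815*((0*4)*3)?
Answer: 5876 - 4*I*√6 ≈ 5876.0 - 9.798*I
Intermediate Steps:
p(A) = √(-72 + A) (p(A) = √(A - 72) = √(-72 + A))
C = 0 (C = 815*(0*3) = 815*0 = 0)
R = -77 (R = 7*(-11) = -77)
(C + (5953 - p(-24))) + R = (0 + (5953 - √(-72 - 24))) - 77 = (0 + (5953 - √(-96))) - 77 = (0 + (5953 - 4*I*√6)) - 77 = (5953 - 4*I*√6) - 77 = 5876 - 4*I*√6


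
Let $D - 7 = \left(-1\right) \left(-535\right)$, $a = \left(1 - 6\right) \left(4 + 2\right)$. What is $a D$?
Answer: $-16260$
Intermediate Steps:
$a = -30$ ($a = \left(-5\right) 6 = -30$)
$D = 542$ ($D = 7 - -535 = 7 + 535 = 542$)
$a D = \left(-30\right) 542 = -16260$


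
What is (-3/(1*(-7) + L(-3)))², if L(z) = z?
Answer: 9/100 ≈ 0.090000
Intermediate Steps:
(-3/(1*(-7) + L(-3)))² = (-3/(1*(-7) - 3))² = (-3/(-7 - 3))² = (-3/(-10))² = (-3*(-⅒))² = (3/10)² = 9/100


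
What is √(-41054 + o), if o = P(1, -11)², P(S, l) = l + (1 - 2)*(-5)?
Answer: I*√41018 ≈ 202.53*I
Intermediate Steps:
P(S, l) = 5 + l (P(S, l) = l - 1*(-5) = l + 5 = 5 + l)
o = 36 (o = (5 - 11)² = (-6)² = 36)
√(-41054 + o) = √(-41054 + 36) = √(-41018) = I*√41018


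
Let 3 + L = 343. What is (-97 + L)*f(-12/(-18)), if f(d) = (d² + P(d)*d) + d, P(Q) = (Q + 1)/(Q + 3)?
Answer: 3780/11 ≈ 343.64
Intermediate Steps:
P(Q) = (1 + Q)/(3 + Q)
f(d) = d + d² + d*(1 + d)/(3 + d) (f(d) = (d² + ((1 + d)/(3 + d))*d) + d = (d² + d*(1 + d)/(3 + d)) + d = d + d² + d*(1 + d)/(3 + d))
L = 340 (L = -3 + 343 = 340)
(-97 + L)*f(-12/(-18)) = (-97 + 340)*((-12/(-18))*(4 + (-12/(-18))² + 5*(-12/(-18)))/(3 - 12/(-18))) = 243*((-12*(-1/18))*(4 + (-12*(-1/18))² + 5*(-12*(-1/18)))/(3 - 12*(-1/18))) = 243*(2*(4 + (⅔)² + 5*(⅔))/(3*(3 + ⅔))) = 243*(2*(4 + 4/9 + 10/3)/(3*(11/3))) = 243*((⅔)*(3/11)*(70/9)) = 243*(140/99) = 3780/11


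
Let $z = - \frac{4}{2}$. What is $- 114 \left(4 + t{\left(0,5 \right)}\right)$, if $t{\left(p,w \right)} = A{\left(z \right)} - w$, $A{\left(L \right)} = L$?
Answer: $342$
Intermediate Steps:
$z = -2$ ($z = \left(-4\right) \frac{1}{2} = -2$)
$t{\left(p,w \right)} = -2 - w$
$- 114 \left(4 + t{\left(0,5 \right)}\right) = - 114 \left(4 - 7\right) = \left(-114\right) \left(-3\right) = 342$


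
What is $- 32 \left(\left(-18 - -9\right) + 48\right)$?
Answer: $-1248$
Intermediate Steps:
$- 32 \left(\left(-18 - -9\right) + 48\right) = - 32 \left(\left(-18 + 9\right) + 48\right) = - 32 \left(-9 + 48\right) = \left(-32\right) 39 = -1248$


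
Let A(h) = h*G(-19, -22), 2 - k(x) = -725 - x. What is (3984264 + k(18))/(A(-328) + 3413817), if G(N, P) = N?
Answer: 3985009/3420049 ≈ 1.1652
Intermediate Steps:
k(x) = 727 + x (k(x) = 2 - (-725 - x) = 2 + (725 + x) = 727 + x)
A(h) = -19*h (A(h) = h*(-19) = -19*h)
(3984264 + k(18))/(A(-328) + 3413817) = (3984264 + (727 + 18))/(-19*(-328) + 3413817) = (3984264 + 745)/(6232 + 3413817) = 3985009/3420049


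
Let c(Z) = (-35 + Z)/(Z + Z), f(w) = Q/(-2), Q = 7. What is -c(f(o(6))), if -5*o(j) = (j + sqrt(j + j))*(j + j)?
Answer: -11/2 ≈ -5.5000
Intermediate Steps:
o(j) = -2*j*(j + sqrt(2)*sqrt(j))/5 (o(j) = -(j + sqrt(j + j))*(j + j)/5 = -(j + sqrt(2*j))*2*j/5 = -(j + sqrt(2)*sqrt(j))*2*j/5 = -2*j*(j + sqrt(2)*sqrt(j))/5)
f(w) = -7/2 (f(w) = 7/(-2) = 7*(-1/2) = -7/2)
c(Z) = (-35 + Z)/(2*Z) (c(Z) = (-35 + Z)/((2*Z)) = (-35 + Z)*(1/(2*Z)) = (-35 + Z)/(2*Z))
-c(f(o(6))) = -(-35 - 7/2)/(2*(-7/2)) = -(-2)*(-77)/(2*7*2) = -1*11/2 = -11/2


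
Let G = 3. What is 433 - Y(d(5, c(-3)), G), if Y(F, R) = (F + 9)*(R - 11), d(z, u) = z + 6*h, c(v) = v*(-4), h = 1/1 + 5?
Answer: 833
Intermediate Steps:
h = 6 (h = 1 + 5 = 6)
c(v) = -4*v
d(z, u) = 36 + z (d(z, u) = z + 6*6 = z + 36 = 36 + z)
Y(F, R) = (-11 + R)*(9 + F) (Y(F, R) = (9 + F)*(-11 + R) = (-11 + R)*(9 + F))
433 - Y(d(5, c(-3)), G) = 433 - (-99 - 11*(36 + 5) + 9*3 + (36 + 5)*3) = 433 - (-99 - 11*41 + 27 + 41*3) = 433 - (-99 - 451 + 27 + 123) = 433 - 1*(-400) = 433 + 400 = 833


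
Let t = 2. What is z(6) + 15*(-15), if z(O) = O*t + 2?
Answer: -211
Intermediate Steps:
z(O) = 2 + 2*O (z(O) = O*2 + 2 = 2*O + 2 = 2 + 2*O)
z(6) + 15*(-15) = (2 + 2*6) + 15*(-15) = (2 + 12) - 225 = 14 - 225 = -211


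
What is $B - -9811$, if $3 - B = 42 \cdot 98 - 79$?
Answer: $5777$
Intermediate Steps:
$B = -4034$ ($B = 3 - \left(42 \cdot 98 - 79\right) = 3 - \left(4116 - 79\right) = 3 - 4037 = -4034$)
$B - -9811 = -4034 - -9811 = -4034 + 9811 = 5777$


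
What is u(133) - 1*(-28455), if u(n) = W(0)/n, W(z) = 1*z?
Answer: 28455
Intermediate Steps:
W(z) = z
u(n) = 0 (u(n) = 0/n = 0)
u(133) - 1*(-28455) = 0 - 1*(-28455) = 0 + 28455 = 28455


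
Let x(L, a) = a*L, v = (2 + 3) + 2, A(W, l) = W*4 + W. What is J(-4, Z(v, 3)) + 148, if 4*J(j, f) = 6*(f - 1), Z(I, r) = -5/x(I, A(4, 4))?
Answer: 8201/56 ≈ 146.45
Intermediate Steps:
A(W, l) = 5*W (A(W, l) = 4*W + W = 5*W)
v = 7 (v = 5 + 2 = 7)
x(L, a) = L*a
Z(I, r) = -1/(4*I) (Z(I, r) = -5*1/(20*I) = -1/(4*I))
J(j, f) = -3/2 + 3*f/2 (J(j, f) = (6*(f - 1))/4 = (6*(-1 + f))/4 = (-6 + 6*f)/4 = -3/2 + 3*f/2)
J(-4, Z(v, 3)) + 148 = (-3/2 + 3*(-¼/7)/2) + 148 = (-3/2 + 3*(-¼*⅐)/2) + 148 = (-3/2 + (3/2)*(-1/28)) + 148 = (-3/2 - 3/56) + 148 = -87/56 + 148 = 8201/56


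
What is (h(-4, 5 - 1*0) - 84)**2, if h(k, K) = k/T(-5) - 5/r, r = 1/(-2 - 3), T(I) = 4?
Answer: 3600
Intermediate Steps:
r = -1/5 (r = 1/(-5) = -1/5 ≈ -0.20000)
h(k, K) = 25 + k/4 (h(k, K) = k/4 - 5/(-1/5) = k*(1/4) - 5*(-5) = k/4 + 25 = 25 + k/4)
(h(-4, 5 - 1*0) - 84)**2 = ((25 + (1/4)*(-4)) - 84)**2 = ((25 - 1) - 84)**2 = (24 - 84)**2 = (-60)**2 = 3600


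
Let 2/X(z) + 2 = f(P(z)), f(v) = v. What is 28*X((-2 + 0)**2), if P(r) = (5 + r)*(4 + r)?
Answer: 4/5 ≈ 0.80000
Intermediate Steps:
P(r) = (4 + r)*(5 + r)
X(z) = 2/(18 + z**2 + 9*z) (X(z) = 2/(-2 + (20 + z**2 + 9*z)) = 2/(18 + z**2 + 9*z))
28*X((-2 + 0)**2) = 28*(2/(18 + ((-2 + 0)**2)**2 + 9*(-2 + 0)**2)) = 28*(2/(18 + ((-2)**2)**2 + 9*(-2)**2)) = 28*(2/(18 + 4**2 + 9*4)) = 28*(2/(18 + 16 + 36)) = 28*(2/70) = 28*(2*(1/70)) = 28*(1/35) = 4/5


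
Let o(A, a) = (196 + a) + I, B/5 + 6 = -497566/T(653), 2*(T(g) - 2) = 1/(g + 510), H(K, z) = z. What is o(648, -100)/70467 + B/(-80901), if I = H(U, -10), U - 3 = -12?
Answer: 135937691901916/8842019539617 ≈ 15.374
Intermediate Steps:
U = -9 (U = 3 - 12 = -9)
I = -10
T(g) = 2 + 1/(2*(510 + g)) (T(g) = 2 + 1/(2*(g + 510)) = 2 + 1/(2*(510 + g)))
B = -5786832170/4653 (B = -30 + 5*(-497566*2*(510 + 653)/(2041 + 4*653)) = -30 + 5*(-497566*2326/(2041 + 2612)) = -30 + 5*(-497566/((½)*(1/1163)*4653)) = -30 + 5*(-497566/4653/2326) = -30 + 5*(-497566*2326/4653) = -30 + 5*(-1157338516/4653) = -30 - 5786692580/4653 = -5786832170/4653 ≈ -1.2437e+6)
o(A, a) = 186 + a (o(A, a) = (196 + a) - 10 = 186 + a)
o(648, -100)/70467 + B/(-80901) = (186 - 100)/70467 - 5786832170/4653/(-80901) = 86*(1/70467) - 5786832170/4653*(-1/80901) = 86/70467 + 5786832170/376432353 = 135937691901916/8842019539617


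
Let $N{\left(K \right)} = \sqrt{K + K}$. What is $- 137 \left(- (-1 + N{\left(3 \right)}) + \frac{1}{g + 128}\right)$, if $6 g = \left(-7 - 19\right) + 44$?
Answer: $- \frac{18084}{131} + 137 \sqrt{6} \approx 197.53$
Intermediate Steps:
$N{\left(K \right)} = \sqrt{2} \sqrt{K}$ ($N{\left(K \right)} = \sqrt{2 K} = \sqrt{2} \sqrt{K}$)
$g = 3$ ($g = \frac{\left(-7 - 19\right) + 44}{6} = \frac{-26 + 44}{6} = \frac{1}{6} \cdot 18 = 3$)
$- 137 \left(- (-1 + N{\left(3 \right)}) + \frac{1}{g + 128}\right) = - 137 \left(- (-1 + \sqrt{2} \sqrt{3}) + \frac{1}{3 + 128}\right) = - 137 \left(- (-1 + \sqrt{6}) + \frac{1}{131}\right) = - 137 \left(\left(1 - \sqrt{6}\right) + \frac{1}{131}\right) = - 137 \left(\frac{132}{131} - \sqrt{6}\right) = - \frac{18084}{131} + 137 \sqrt{6}$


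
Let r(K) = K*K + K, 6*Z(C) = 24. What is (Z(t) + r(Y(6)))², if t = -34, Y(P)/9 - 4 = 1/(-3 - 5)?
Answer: 6452748241/4096 ≈ 1.5754e+6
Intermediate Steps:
Y(P) = 279/8 (Y(P) = 36 + 9/(-3 - 5) = 36 + 9/(-8) = 36 + 9*(-⅛) = 36 - 9/8 = 279/8)
Z(C) = 4 (Z(C) = (⅙)*24 = 4)
r(K) = K + K² (r(K) = K² + K = K + K²)
(Z(t) + r(Y(6)))² = (4 + 279*(1 + 279/8)/8)² = (4 + (279/8)*(287/8))² = (4 + 80073/64)² = (80329/64)² = 6452748241/4096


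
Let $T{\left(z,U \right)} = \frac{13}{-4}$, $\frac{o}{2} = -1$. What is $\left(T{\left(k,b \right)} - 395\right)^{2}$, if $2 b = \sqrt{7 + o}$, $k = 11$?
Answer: $\frac{2537649}{16} \approx 1.586 \cdot 10^{5}$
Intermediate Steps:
$o = -2$ ($o = 2 \left(-1\right) = -2$)
$b = \frac{\sqrt{5}}{2}$ ($b = \frac{\sqrt{7 - 2}}{2} = \frac{\sqrt{5}}{2} \approx 1.118$)
$T{\left(z,U \right)} = - \frac{13}{4}$ ($T{\left(z,U \right)} = 13 \left(- \frac{1}{4}\right) = - \frac{13}{4}$)
$\left(T{\left(k,b \right)} - 395\right)^{2} = \left(- \frac{13}{4} - 395\right)^{2} = \left(- \frac{1593}{4}\right)^{2} = \frac{2537649}{16}$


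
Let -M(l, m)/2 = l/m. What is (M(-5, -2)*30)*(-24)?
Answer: 3600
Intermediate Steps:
M(l, m) = -2*l/m
(M(-5, -2)*30)*(-24) = (-2*(-5)/(-2)*30)*(-24) = (-2*(-5)*(-1/2)*30)*(-24) = -5*30*(-24) = -150*(-24) = 3600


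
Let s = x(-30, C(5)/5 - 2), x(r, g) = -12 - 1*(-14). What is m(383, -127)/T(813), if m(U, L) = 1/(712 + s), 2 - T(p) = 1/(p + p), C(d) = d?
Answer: 271/386869 ≈ 0.00070050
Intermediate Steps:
x(r, g) = 2 (x(r, g) = -12 + 14 = 2)
T(p) = 2 - 1/(2*p) (T(p) = 2 - 1/(p + p) = 2 - 1/(2*p))
s = 2
m(U, L) = 1/714 (m(U, L) = 1/(712 + 2) = 1/714)
m(383, -127)/T(813) = 1/(714*(2 - ½/813)) = 1/(714*(2 - ½*1/813)) = 1/(714*(2 - 1/1626)) = 1/(714*(3251/1626)) = (1/714)*(1626/3251) = 271/386869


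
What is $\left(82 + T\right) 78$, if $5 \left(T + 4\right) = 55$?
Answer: $6942$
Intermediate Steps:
$T = 7$ ($T = -4 + \frac{1}{5} \cdot 55 = -4 + 11 = 7$)
$\left(82 + T\right) 78 = \left(82 + 7\right) 78 = 89 \cdot 78 = 6942$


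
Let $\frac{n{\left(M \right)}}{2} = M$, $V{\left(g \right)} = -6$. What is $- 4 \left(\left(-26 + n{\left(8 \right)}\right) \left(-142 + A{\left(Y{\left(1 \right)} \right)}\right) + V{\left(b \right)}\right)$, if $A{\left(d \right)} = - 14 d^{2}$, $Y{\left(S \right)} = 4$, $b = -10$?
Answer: $-14616$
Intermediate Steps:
$n{\left(M \right)} = 2 M$
$- 4 \left(\left(-26 + n{\left(8 \right)}\right) \left(-142 + A{\left(Y{\left(1 \right)} \right)}\right) + V{\left(b \right)}\right) = - 4 \left(\left(-26 + 2 \cdot 8\right) \left(-142 - 14 \cdot 4^{2}\right) - 6\right) = - 4 \left(\left(-26 + 16\right) \left(-142 - 224\right) - 6\right) = - 4 \left(- 10 \left(-142 - 224\right) - 6\right) = - 4 \left(\left(-10\right) \left(-366\right) - 6\right) = - 4 \left(3660 - 6\right) = \left(-4\right) 3654 = -14616$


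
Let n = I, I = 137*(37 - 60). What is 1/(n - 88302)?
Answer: -1/91453 ≈ -1.0935e-5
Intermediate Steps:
I = -3151 (I = 137*(-23) = -3151)
n = -3151
1/(n - 88302) = 1/(-3151 - 88302) = 1/(-91453) = -1/91453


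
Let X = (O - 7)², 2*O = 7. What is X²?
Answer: 2401/16 ≈ 150.06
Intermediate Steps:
O = 7/2 (O = (½)*7 = 7/2 ≈ 3.5000)
X = 49/4 (X = (7/2 - 7)² = (-7/2)² = 49/4 ≈ 12.250)
X² = (49/4)² = 2401/16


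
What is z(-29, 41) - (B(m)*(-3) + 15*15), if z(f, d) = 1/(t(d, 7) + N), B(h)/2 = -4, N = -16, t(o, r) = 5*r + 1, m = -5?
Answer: -4979/20 ≈ -248.95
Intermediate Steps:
t(o, r) = 1 + 5*r
B(h) = -8 (B(h) = 2*(-4) = -8)
z(f, d) = 1/20 (z(f, d) = 1/((1 + 5*7) - 16) = 1/((1 + 35) - 16) = 1/(36 - 16) = 1/20)
z(-29, 41) - (B(m)*(-3) + 15*15) = 1/20 - (-8*(-3) + 15*15) = 1/20 - (24 + 225) = 1/20 - 1*249 = 1/20 - 249 = -4979/20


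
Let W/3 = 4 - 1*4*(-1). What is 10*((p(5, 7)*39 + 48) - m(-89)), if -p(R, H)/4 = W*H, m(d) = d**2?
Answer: -340810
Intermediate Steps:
W = 24 (W = 3*(4 - 1*4*(-1)) = 3*(4 - 4*(-1)) = 3*(4 + 4) = 3*8 = 24)
p(R, H) = -96*H
10*((p(5, 7)*39 + 48) - m(-89)) = 10*((-96*7*39 + 48) - 1*(-89)**2) = 10*((-672*39 + 48) - 1*7921) = 10*((-26208 + 48) - 7921) = 10*(-26160 - 7921) = 10*(-34081) = -340810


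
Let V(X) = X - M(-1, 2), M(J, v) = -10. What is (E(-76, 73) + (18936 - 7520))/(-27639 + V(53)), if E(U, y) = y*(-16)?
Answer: -427/1149 ≈ -0.37163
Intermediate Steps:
V(X) = 10 + X (V(X) = X - 1*(-10) = X + 10 = 10 + X)
E(U, y) = -16*y
(E(-76, 73) + (18936 - 7520))/(-27639 + V(53)) = (-16*73 + (18936 - 7520))/(-27639 + (10 + 53)) = (-1168 + 11416)/(-27639 + 63) = 10248/(-27576) = 10248*(-1/27576) = -427/1149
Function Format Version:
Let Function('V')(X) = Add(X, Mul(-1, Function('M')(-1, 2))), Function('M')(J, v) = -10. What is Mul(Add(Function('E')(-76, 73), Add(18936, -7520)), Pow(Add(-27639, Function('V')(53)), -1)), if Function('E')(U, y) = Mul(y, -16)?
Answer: Rational(-427, 1149) ≈ -0.37163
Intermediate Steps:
Function('V')(X) = Add(10, X) (Function('V')(X) = Add(X, Mul(-1, -10)) = Add(X, 10) = Add(10, X))
Function('E')(U, y) = Mul(-16, y)
Mul(Add(Function('E')(-76, 73), Add(18936, -7520)), Pow(Add(-27639, Function('V')(53)), -1)) = Mul(Add(Mul(-16, 73), Add(18936, -7520)), Pow(Add(-27639, Add(10, 53)), -1)) = Mul(Add(-1168, 11416), Pow(Add(-27639, 63), -1)) = Mul(10248, Pow(-27576, -1)) = Mul(10248, Rational(-1, 27576)) = Rational(-427, 1149)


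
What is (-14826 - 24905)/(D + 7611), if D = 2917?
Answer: -39731/10528 ≈ -3.7738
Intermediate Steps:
(-14826 - 24905)/(D + 7611) = (-14826 - 24905)/(2917 + 7611) = -39731/10528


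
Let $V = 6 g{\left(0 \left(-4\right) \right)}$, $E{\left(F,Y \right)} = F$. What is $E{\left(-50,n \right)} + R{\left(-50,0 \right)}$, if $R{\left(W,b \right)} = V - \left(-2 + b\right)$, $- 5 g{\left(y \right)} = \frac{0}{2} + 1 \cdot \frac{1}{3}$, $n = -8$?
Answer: $- \frac{242}{5} \approx -48.4$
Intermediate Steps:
$g{\left(y \right)} = - \frac{1}{15}$ ($g{\left(y \right)} = - \frac{\frac{0}{2} + 1 \cdot \frac{1}{3}}{5} = - \frac{0 \cdot \frac{1}{2} + 1 \cdot \frac{1}{3}}{5} = - \frac{0 + \frac{1}{3}}{5} = \left(- \frac{1}{5}\right) \frac{1}{3} = - \frac{1}{15}$)
$V = - \frac{2}{5}$ ($V = 6 \left(- \frac{1}{15}\right) = - \frac{2}{5} \approx -0.4$)
$R{\left(W,b \right)} = \frac{8}{5} - b$ ($R{\left(W,b \right)} = - \frac{2}{5} - \left(-2 + b\right) = \frac{8}{5} - b$)
$E{\left(-50,n \right)} + R{\left(-50,0 \right)} = -50 + \left(\frac{8}{5} - 0\right) = -50 + \left(\frac{8}{5} + 0\right) = -50 + \frac{8}{5} = - \frac{242}{5}$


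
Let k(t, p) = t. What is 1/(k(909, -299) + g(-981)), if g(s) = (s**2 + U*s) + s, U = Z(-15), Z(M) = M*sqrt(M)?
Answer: 106921/103249787544 - 545*I*sqrt(15)/34416595848 ≈ 1.0356e-6 - 6.133e-8*I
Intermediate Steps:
Z(M) = M**(3/2)
U = -15*I*sqrt(15) (U = (-15)**(3/2) = -15*I*sqrt(15) ≈ -58.095*I)
g(s) = s + s**2 - 15*I*s*sqrt(15) (g(s) = (s**2 + (-15*I*sqrt(15))*s) + s = (s**2 - 15*I*s*sqrt(15)) + s = s + s**2 - 15*I*s*sqrt(15))
1/(k(909, -299) + g(-981)) = 1/(909 - 981*(1 - 981 - 15*I*sqrt(15))) = 1/(909 - 981*(-980 - 15*I*sqrt(15))) = 1/(909 + (961380 + 14715*I*sqrt(15))) = 1/(962289 + 14715*I*sqrt(15))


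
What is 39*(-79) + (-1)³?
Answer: -3082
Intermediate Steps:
39*(-79) + (-1)³ = -3081 - 1 = -3082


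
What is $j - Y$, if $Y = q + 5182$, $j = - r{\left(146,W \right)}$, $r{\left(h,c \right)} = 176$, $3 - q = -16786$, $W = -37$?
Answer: $-22147$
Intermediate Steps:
$q = 16789$ ($q = 3 - -16786 = 3 + 16786 = 16789$)
$j = -176$ ($j = \left(-1\right) 176 = -176$)
$Y = 21971$ ($Y = 16789 + 5182 = 21971$)
$j - Y = -176 - 21971 = -22147$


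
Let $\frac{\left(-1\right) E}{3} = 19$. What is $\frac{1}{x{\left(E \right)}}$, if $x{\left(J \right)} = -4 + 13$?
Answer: $\frac{1}{9} \approx 0.11111$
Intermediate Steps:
$E = -57$ ($E = \left(-3\right) 19 = -57$)
$x{\left(J \right)} = 9$
$\frac{1}{x{\left(E \right)}} = \frac{1}{9}$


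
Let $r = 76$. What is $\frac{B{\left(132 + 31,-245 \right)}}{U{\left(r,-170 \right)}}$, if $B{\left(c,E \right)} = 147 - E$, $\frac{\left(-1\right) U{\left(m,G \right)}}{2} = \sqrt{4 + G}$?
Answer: $\frac{98 i \sqrt{166}}{83} \approx 15.213 i$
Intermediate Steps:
$U{\left(m,G \right)} = - 2 \sqrt{4 + G}$
$\frac{B{\left(132 + 31,-245 \right)}}{U{\left(r,-170 \right)}} = \frac{147 - -245}{\left(-2\right) \sqrt{4 - 170}} = \frac{147 + 245}{\left(-2\right) \sqrt{-166}} = \frac{392}{\left(-2\right) i \sqrt{166}} = 392 \frac{i \sqrt{166}}{332} = \frac{98 i \sqrt{166}}{83}$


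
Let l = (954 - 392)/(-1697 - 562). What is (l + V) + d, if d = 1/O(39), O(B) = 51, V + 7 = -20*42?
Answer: -32536142/38403 ≈ -847.23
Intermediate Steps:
V = -847 (V = -7 - 20*42 = -7 - 840 = -847)
l = -562/2259 (l = 562/(-2259) = 562*(-1/2259) = -562/2259 ≈ -0.24878)
d = 1/51 ≈ 0.019608
(l + V) + d = (-562/2259 - 847) + 1/51 = -1913935/2259 + 1/51 = -32536142/38403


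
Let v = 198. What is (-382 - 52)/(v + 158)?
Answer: -217/178 ≈ -1.2191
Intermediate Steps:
(-382 - 52)/(v + 158) = (-382 - 52)/(198 + 158) = -434/356 = -434*1/356 = -217/178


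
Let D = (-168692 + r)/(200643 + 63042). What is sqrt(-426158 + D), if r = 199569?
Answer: I*sqrt(29630663513165805)/263685 ≈ 652.81*I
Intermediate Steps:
D = 30877/263685 (D = (-168692 + 199569)/(200643 + 63042) = 30877/263685 ≈ 0.11710)
sqrt(-426158 + D) = sqrt(-426158 + 30877/263685) = sqrt(-112371441353/263685) = I*sqrt(29630663513165805)/263685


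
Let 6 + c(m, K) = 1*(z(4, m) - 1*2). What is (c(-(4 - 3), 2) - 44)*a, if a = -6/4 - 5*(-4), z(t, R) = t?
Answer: -888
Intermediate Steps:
a = 37/2 (a = -6*1/4 + 20 = -3/2 + 20 = 37/2 ≈ 18.500)
c(m, K) = -4 (c(m, K) = -6 + 1*(4 - 1*2) = -6 + 1*(4 - 2) = -6 + 1*2 = -6 + 2 = -4)
(c(-(4 - 3), 2) - 44)*a = (-4 - 44)*(37/2) = -48*37/2 = -888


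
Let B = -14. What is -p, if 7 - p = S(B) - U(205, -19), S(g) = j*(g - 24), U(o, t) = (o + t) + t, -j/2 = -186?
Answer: -14310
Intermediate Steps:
j = 372 (j = -2*(-186) = 372)
U(o, t) = o + 2*t
S(g) = -8928 + 372*g (S(g) = 372*(g - 24) = 372*(-24 + g) = -8928 + 372*g)
p = 14310 (p = 7 - ((-8928 + 372*(-14)) - (205 + 2*(-19))) = 7 - ((-8928 - 5208) - (205 - 38)) = 7 - (-14136 - 1*167) = 7 - (-14136 - 167) = 7 - 1*(-14303) = 7 + 14303 = 14310)
-p = -1*14310 = -14310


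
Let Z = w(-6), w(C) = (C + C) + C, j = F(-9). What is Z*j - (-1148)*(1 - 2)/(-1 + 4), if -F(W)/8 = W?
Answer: -5036/3 ≈ -1678.7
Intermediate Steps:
F(W) = -8*W
j = 72 (j = -8*(-9) = 72)
w(C) = 3*C (w(C) = 2*C + C = 3*C)
Z = -18 (Z = 3*(-6) = -18)
Z*j - (-1148)*(1 - 2)/(-1 + 4) = -18*72 - (-1148)*(1 - 2)/(-1 + 4) = -1296 - (-1148)*(-1/3) = -1296 - (-1148)*(-1*⅓) = -1296 - (-1148)*(-1)/3 = -1296 - 1*1148/3 = -1296 - 1148/3 = -5036/3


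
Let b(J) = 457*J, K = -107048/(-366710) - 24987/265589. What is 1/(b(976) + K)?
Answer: 48697071095/21720461648539291 ≈ 2.2420e-6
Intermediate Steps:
K = 9633894251/48697071095 (K = -107048*(-1/366710) - 24987*1/265589 = 53524/183355 - 24987/265589 = 9633894251/48697071095 ≈ 0.19783)
1/(b(976) + K) = 1/(457*976 + 9633894251/48697071095) = 1/(446032 + 9633894251/48697071095) = 1/(21720461648539291/48697071095) = 48697071095/21720461648539291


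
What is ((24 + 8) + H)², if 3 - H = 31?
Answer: 16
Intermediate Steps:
H = -28 (H = 3 - 1*31 = 3 - 31 = -28)
((24 + 8) + H)² = ((24 + 8) - 28)² = (32 - 28)² = 4² = 16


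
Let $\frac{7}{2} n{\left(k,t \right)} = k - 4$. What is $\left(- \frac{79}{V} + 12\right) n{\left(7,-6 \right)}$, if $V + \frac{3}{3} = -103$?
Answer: $\frac{3981}{364} \approx 10.937$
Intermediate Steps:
$V = -104$ ($V = -1 - 103 = -104$)
$n{\left(k,t \right)} = - \frac{8}{7} + \frac{2 k}{7}$ ($n{\left(k,t \right)} = \frac{2 \left(k - 4\right)}{7} = \frac{2 \left(-4 + k\right)}{7} = - \frac{8}{7} + \frac{2 k}{7}$)
$\left(- \frac{79}{V} + 12\right) n{\left(7,-6 \right)} = \left(- \frac{79}{-104} + 12\right) \left(- \frac{8}{7} + \frac{2}{7} \cdot 7\right) = \left(\left(-79\right) \left(- \frac{1}{104}\right) + 12\right) \left(- \frac{8}{7} + 2\right) = \left(\frac{79}{104} + 12\right) \frac{6}{7} = \frac{1327}{104} \cdot \frac{6}{7} = \frac{3981}{364}$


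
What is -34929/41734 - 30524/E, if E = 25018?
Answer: -153410167/74578658 ≈ -2.0570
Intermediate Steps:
-34929/41734 - 30524/E = -34929/41734 - 30524/25018 = -34929*1/41734 - 30524*1/25018 = -34929/41734 - 15262/12509 = -153410167/74578658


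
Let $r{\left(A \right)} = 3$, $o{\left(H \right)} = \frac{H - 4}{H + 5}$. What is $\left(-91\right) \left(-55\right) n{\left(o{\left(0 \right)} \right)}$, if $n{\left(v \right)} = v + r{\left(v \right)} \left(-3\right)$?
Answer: $-49049$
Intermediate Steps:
$o{\left(H \right)} = \frac{-4 + H}{5 + H}$
$n{\left(v \right)} = -9 + v$ ($n{\left(v \right)} = v + 3 \left(-3\right) = v - 9 = -9 + v$)
$\left(-91\right) \left(-55\right) n{\left(o{\left(0 \right)} \right)} = \left(-91\right) \left(-55\right) \left(-9 + \frac{-4 + 0}{5 + 0}\right) = 5005 \left(-9 + \frac{1}{5} \left(-4\right)\right) = 5005 \left(-9 - \frac{4}{5}\right) = 5005 \left(- \frac{49}{5}\right) = -49049$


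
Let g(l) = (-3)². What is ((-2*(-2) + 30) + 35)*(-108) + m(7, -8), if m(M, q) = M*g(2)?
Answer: -7389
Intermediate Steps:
g(l) = 9
m(M, q) = 9*M (m(M, q) = M*9 = 9*M)
((-2*(-2) + 30) + 35)*(-108) + m(7, -8) = ((-2*(-2) + 30) + 35)*(-108) + 9*7 = ((4 + 30) + 35)*(-108) + 63 = (34 + 35)*(-108) + 63 = 69*(-108) + 63 = -7452 + 63 = -7389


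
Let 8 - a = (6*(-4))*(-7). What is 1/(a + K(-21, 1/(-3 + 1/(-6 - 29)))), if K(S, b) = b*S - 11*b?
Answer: -53/7920 ≈ -0.0066919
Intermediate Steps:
K(S, b) = -11*b + S*b (K(S, b) = S*b - 11*b = -11*b + S*b)
a = -160 (a = 8 - 6*(-4)*(-7) = 8 - (-24)*(-7) = 8 - 1*168 = 8 - 168 = -160)
1/(a + K(-21, 1/(-3 + 1/(-6 - 29)))) = 1/(-160 + (-11 - 21)/(-3 + 1/(-6 - 29))) = 1/(-160 - 32/(-3 + 1/(-35))) = 1/(-160 - 32/(-3 - 1/35)) = 1/(-160 - 32/(-106/35)) = 1/(-160 - 35/106*(-32)) = 1/(-160 + 560/53) = 1/(-7920/53) = -53/7920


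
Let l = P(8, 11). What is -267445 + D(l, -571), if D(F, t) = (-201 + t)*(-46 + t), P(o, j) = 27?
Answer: 208879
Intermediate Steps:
l = 27
-267445 + D(l, -571) = -267445 + (9246 + (-571)² - 247*(-571)) = -267445 + (9246 + 326041 + 141037) = -267445 + 476324 = 208879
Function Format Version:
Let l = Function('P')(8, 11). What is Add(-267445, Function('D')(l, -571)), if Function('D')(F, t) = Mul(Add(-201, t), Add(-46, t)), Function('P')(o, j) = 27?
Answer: 208879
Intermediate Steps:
l = 27
Add(-267445, Function('D')(l, -571)) = Add(-267445, Add(9246, Pow(-571, 2), Mul(-247, -571))) = Add(-267445, Add(9246, 326041, 141037)) = Add(-267445, 476324) = 208879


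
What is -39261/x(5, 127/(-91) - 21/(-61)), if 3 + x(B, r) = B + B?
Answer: -39261/7 ≈ -5608.7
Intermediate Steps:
x(B, r) = -3 + 2*B (x(B, r) = -3 + (B + B) = -3 + 2*B)
-39261/x(5, 127/(-91) - 21/(-61)) = -39261/(-3 + 2*5) = -39261/(-3 + 10) = -39261/7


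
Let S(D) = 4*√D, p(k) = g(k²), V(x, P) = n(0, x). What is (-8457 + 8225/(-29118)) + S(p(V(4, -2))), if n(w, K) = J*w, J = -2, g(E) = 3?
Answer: -246259151/29118 + 4*√3 ≈ -8450.4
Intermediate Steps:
n(w, K) = -2*w
V(x, P) = 0 (V(x, P) = -2*0 = 0)
p(k) = 3
(-8457 + 8225/(-29118)) + S(p(V(4, -2))) = (-8457 + 8225/(-29118)) + 4*√3 = (-8457 + 8225*(-1/29118)) + 4*√3 = (-8457 - 8225/29118) + 4*√3 = -246259151/29118 + 4*√3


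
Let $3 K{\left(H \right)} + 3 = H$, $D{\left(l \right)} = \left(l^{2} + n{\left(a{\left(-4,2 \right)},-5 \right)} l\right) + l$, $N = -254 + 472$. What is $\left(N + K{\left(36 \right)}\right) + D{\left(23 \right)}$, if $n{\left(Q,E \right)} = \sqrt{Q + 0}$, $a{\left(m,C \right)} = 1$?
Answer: $804$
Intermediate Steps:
$N = 218$
$n{\left(Q,E \right)} = \sqrt{Q}$
$D{\left(l \right)} = l^{2} + 2 l$ ($D{\left(l \right)} = \left(l^{2} + \sqrt{1} l\right) + l = \left(l^{2} + 1 l\right) + l = \left(l^{2} + l\right) + l = \left(l + l^{2}\right) + l = l^{2} + 2 l$)
$K{\left(H \right)} = -1 + \frac{H}{3}$
$\left(N + K{\left(36 \right)}\right) + D{\left(23 \right)} = \left(218 + \left(-1 + \frac{1}{3} \cdot 36\right)\right) + 23 \left(2 + 23\right) = \left(218 + \left(-1 + 12\right)\right) + 23 \cdot 25 = \left(218 + 11\right) + 575 = 229 + 575 = 804$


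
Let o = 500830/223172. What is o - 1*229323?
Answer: -25588985863/111586 ≈ -2.2932e+5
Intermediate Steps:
o = 250415/111586 (o = 500830*(1/223172) = 250415/111586 ≈ 2.2441)
o - 1*229323 = 250415/111586 - 1*229323 = 250415/111586 - 229323 = -25588985863/111586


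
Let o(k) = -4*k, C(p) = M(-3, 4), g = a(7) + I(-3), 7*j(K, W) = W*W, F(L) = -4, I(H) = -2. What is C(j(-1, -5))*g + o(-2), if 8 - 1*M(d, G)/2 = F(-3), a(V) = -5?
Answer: -160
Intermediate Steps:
j(K, W) = W**2/7 (j(K, W) = (W*W)/7 = W**2/7)
M(d, G) = 24 (M(d, G) = 16 - 2*(-4) = 16 + 8 = 24)
g = -7 (g = -5 - 2 = -7)
C(p) = 24
C(j(-1, -5))*g + o(-2) = 24*(-7) - 4*(-2) = -168 + 8 = -160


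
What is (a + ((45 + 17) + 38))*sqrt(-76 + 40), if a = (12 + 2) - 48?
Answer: 396*I ≈ 396.0*I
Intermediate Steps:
a = -34 (a = 14 - 48 = -34)
(a + ((45 + 17) + 38))*sqrt(-76 + 40) = (-34 + ((45 + 17) + 38))*sqrt(-76 + 40) = (-34 + (62 + 38))*sqrt(-36) = (-34 + 100)*(6*I) = 66*(6*I) = 396*I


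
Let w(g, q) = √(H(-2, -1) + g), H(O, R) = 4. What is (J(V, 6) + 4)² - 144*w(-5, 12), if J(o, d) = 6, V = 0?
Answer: 100 - 144*I ≈ 100.0 - 144.0*I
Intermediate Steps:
w(g, q) = √(4 + g)
(J(V, 6) + 4)² - 144*w(-5, 12) = (6 + 4)² - 144*√(4 - 5) = 10² - 144*I = 100 - 144*I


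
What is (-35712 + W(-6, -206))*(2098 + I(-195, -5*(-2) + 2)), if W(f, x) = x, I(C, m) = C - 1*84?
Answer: -65334842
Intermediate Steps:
I(C, m) = -84 + C (I(C, m) = C - 84 = -84 + C)
(-35712 + W(-6, -206))*(2098 + I(-195, -5*(-2) + 2)) = (-35712 - 206)*(2098 + (-84 - 195)) = -35918*(2098 - 279) = -35918*1819 = -65334842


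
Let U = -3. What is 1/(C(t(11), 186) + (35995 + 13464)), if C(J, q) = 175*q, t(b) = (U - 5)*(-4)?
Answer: 1/82009 ≈ 1.2194e-5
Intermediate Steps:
t(b) = 32 (t(b) = (-3 - 5)*(-4) = -8*(-4) = 32)
1/(C(t(11), 186) + (35995 + 13464)) = 1/(175*186 + (35995 + 13464)) = 1/(32550 + 49459) = 1/82009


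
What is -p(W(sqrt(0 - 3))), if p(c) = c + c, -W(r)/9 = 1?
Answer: 18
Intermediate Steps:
W(r) = -9 (W(r) = -9*1 = -9)
p(c) = 2*c
-p(W(sqrt(0 - 3))) = -2*(-9) = -1*(-18) = 18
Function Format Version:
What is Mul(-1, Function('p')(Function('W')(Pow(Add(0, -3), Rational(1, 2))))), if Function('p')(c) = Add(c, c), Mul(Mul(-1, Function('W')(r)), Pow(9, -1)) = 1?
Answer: 18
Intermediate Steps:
Function('W')(r) = -9 (Function('W')(r) = Mul(-9, 1) = -9)
Function('p')(c) = Mul(2, c)
Mul(-1, Function('p')(Function('W')(Pow(Add(0, -3), Rational(1, 2))))) = Mul(-1, Mul(2, -9)) = Mul(-1, -18) = 18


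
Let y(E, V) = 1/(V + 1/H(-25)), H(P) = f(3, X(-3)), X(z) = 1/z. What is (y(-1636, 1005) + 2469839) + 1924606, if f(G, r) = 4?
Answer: 17670063349/4021 ≈ 4.3944e+6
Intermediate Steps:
H(P) = 4
y(E, V) = 1/(1/4 + V) (y(E, V) = 1/(V + 1/4) = 1/(1/4 + V))
(y(-1636, 1005) + 2469839) + 1924606 = (4/(1 + 4*1005) + 2469839) + 1924606 = (4/(1 + 4020) + 2469839) + 1924606 = (4/4021 + 2469839) + 1924606 = 9931222623/4021 + 1924606 = 17670063349/4021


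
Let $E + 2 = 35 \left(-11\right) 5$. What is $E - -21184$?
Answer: $19257$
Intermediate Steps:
$E = -1927$ ($E = -2 + 35 \left(-11\right) 5 = -2 - 1925 = -1927$)
$E - -21184 = -1927 - -21184 = -1927 + 21184 = 19257$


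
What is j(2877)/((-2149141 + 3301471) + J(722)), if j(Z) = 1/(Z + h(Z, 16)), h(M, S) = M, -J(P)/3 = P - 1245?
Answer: 1/6639534846 ≈ 1.5061e-10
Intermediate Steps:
J(P) = 3735 - 3*P (J(P) = -3*(P - 1245) = -3*(-1245 + P) = 3735 - 3*P)
j(Z) = 1/(2*Z) (j(Z) = 1/(Z + Z) = 1/(2*Z))
j(2877)/((-2149141 + 3301471) + J(722)) = ((1/2)/2877)/((-2149141 + 3301471) + (3735 - 3*722)) = ((1/2)*(1/2877))/(1152330 + (3735 - 2166)) = 1/(5754*(1152330 + 1569)) = (1/5754)/1153899 = (1/5754)*(1/1153899) = 1/6639534846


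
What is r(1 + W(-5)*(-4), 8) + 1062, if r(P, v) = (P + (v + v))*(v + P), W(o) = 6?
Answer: 1167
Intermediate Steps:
r(P, v) = (P + v)*(P + 2*v) (r(P, v) = (P + 2*v)*(P + v) = (P + v)*(P + 2*v))
r(1 + W(-5)*(-4), 8) + 1062 = ((1 + 6*(-4))² + 2*8² + 3*(1 + 6*(-4))*8) + 1062 = ((1 - 24)² + 2*64 + 3*(1 - 24)*8) + 1062 = ((-23)² + 128 + 3*(-23)*8) + 1062 = (529 + 128 - 552) + 1062 = 105 + 1062 = 1167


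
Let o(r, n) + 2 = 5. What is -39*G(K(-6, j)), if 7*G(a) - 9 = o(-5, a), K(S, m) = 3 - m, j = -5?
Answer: -468/7 ≈ -66.857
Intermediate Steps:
o(r, n) = 3 (o(r, n) = -2 + 5 = 3)
G(a) = 12/7 (G(a) = 9/7 + (⅐)*3 = 9/7 + 3/7 = 12/7)
-39*G(K(-6, j)) = -39*12/7 = -468/7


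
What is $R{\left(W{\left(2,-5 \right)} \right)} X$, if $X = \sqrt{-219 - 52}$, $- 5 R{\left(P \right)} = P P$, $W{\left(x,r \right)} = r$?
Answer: $- 5 i \sqrt{271} \approx - 82.31 i$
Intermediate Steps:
$R{\left(P \right)} = - \frac{P^{2}}{5}$ ($R{\left(P \right)} = - \frac{P P}{5} = - \frac{P^{2}}{5}$)
$X = i \sqrt{271}$ ($X = \sqrt{-271} = i \sqrt{271} \approx 16.462 i$)
$R{\left(W{\left(2,-5 \right)} \right)} X = - \frac{\left(-5\right)^{2}}{5} i \sqrt{271} = \left(- \frac{1}{5}\right) 25 i \sqrt{271} = - 5 i \sqrt{271}$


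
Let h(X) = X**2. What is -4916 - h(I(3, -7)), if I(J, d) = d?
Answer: -4965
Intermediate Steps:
-4916 - h(I(3, -7)) = -4916 - 1*(-7)**2 = -4916 - 1*49 = -4916 - 49 = -4965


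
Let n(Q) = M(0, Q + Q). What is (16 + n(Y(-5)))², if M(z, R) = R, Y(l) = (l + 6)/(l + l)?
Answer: 6241/25 ≈ 249.64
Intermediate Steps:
Y(l) = (6 + l)/(2*l) (Y(l) = (6 + l)/((2*l)) = (6 + l)*(1/(2*l)) = (6 + l)/(2*l))
n(Q) = 2*Q (n(Q) = Q + Q = 2*Q)
(16 + n(Y(-5)))² = (16 + 2*((½)*(6 - 5)/(-5)))² = (16 + 2*((½)*(-⅕)*1))² = (16 + 2*(-⅒))² = (16 - ⅕)² = (79/5)² = 6241/25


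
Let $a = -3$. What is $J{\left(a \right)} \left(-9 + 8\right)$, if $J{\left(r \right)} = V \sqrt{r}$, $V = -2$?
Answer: $2 i \sqrt{3} \approx 3.4641 i$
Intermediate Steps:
$J{\left(r \right)} = - 2 \sqrt{r}$
$J{\left(a \right)} \left(-9 + 8\right) = - 2 \sqrt{-3} \left(-9 + 8\right) = - 2 i \sqrt{3} \left(-1\right) = 2 i \sqrt{3}$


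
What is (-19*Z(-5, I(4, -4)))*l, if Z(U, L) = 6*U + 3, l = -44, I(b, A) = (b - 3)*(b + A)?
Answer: -22572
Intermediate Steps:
I(b, A) = (-3 + b)*(A + b)
Z(U, L) = 3 + 6*U
(-19*Z(-5, I(4, -4)))*l = -19*(3 + 6*(-5))*(-44) = -19*(3 - 30)*(-44) = -19*(-27)*(-44) = 513*(-44) = -22572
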